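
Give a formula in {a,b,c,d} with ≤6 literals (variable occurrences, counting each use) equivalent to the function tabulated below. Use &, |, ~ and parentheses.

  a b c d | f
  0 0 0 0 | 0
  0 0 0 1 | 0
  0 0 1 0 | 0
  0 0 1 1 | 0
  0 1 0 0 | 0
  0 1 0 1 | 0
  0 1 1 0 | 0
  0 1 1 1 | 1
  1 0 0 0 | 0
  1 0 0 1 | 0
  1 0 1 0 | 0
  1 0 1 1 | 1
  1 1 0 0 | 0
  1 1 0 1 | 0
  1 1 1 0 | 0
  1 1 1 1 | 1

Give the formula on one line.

((d & c) & ((c & b) | (c & a)))

  (d & c) = 0001000100010001
  (c & b) = 0000001100000011
  (c & a) = 0000000000110011
  ((c & b) | (c & a)) = 0000001100110011
  ((d & c) & ((c & b) | (c & a))) = 0000000100010001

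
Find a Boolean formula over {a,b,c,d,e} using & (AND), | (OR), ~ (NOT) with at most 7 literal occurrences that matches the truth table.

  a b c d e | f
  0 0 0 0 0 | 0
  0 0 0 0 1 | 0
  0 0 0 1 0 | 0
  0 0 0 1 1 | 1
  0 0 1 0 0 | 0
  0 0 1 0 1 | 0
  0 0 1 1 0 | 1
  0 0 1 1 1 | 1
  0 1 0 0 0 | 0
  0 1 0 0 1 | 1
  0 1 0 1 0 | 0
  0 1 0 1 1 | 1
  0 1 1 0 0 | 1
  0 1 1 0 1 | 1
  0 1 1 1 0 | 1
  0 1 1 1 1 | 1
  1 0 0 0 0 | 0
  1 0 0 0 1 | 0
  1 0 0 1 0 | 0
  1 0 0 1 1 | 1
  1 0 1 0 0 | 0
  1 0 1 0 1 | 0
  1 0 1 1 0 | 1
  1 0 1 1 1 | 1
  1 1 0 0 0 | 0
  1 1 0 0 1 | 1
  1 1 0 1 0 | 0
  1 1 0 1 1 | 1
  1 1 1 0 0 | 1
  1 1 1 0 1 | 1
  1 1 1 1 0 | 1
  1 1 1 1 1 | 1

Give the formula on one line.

((((e | c) & d) | (e & b)) | (c & b))

  (e | c) = 01011111010111110101111101011111
  ((e | c) & d) = 00010011000100110001001100010011
  (e & b) = 00000000010101010000000001010101
  (((e | c) & d) | (e & b)) = 00010011010101110001001101010111
  (c & b) = 00000000000011110000000000001111
  ((((e | c) & d) | (e & b)) | (c & b)) = 00010011010111110001001101011111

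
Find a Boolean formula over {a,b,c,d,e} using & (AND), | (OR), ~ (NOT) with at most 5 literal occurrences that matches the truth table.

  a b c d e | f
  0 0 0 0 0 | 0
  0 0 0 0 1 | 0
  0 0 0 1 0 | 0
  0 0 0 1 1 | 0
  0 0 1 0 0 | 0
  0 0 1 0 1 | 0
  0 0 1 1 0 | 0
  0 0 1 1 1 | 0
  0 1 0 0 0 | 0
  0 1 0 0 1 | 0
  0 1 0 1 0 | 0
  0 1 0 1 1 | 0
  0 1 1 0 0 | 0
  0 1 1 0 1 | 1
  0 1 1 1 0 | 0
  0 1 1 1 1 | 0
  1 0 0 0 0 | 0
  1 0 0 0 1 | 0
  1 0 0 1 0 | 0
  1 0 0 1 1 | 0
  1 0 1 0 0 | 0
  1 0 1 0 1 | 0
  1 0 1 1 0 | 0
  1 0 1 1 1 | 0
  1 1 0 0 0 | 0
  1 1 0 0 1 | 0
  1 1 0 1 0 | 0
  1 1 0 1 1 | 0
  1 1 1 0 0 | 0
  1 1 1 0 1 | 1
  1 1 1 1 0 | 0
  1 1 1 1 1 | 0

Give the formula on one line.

((b & (~d & c)) & e)

  ~d = 11001100110011001100110011001100
  (~d & c) = 00001100000011000000110000001100
  (b & (~d & c)) = 00000000000011000000000000001100
  ((b & (~d & c)) & e) = 00000000000001000000000000000100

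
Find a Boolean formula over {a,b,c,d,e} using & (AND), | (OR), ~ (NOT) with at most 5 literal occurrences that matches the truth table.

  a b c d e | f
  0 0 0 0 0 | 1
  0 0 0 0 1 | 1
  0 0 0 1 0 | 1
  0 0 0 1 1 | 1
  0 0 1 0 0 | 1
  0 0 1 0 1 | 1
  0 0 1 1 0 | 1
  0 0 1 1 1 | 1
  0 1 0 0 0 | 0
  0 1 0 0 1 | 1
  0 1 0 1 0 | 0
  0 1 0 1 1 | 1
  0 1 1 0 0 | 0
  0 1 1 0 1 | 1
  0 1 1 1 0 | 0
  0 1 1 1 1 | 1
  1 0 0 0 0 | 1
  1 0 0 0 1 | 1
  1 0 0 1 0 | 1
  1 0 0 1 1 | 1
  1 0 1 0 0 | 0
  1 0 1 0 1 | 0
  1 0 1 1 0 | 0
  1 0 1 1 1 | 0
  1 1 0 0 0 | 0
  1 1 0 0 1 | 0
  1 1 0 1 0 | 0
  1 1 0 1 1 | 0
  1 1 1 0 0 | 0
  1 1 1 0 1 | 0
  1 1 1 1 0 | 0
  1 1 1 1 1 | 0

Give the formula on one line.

((e & ~a) | (~b & (~c | ~a)))

  ~a = 11111111111111110000000000000000
  (e & ~a) = 01010101010101010000000000000000
  ~b = 11111111000000001111111100000000
  ~c = 11110000111100001111000011110000
  (~c | ~a) = 11111111111111111111000011110000
  (~b & (~c | ~a)) = 11111111000000001111000000000000
  ((e & ~a) | (~b & (~c | ~a))) = 11111111010101011111000000000000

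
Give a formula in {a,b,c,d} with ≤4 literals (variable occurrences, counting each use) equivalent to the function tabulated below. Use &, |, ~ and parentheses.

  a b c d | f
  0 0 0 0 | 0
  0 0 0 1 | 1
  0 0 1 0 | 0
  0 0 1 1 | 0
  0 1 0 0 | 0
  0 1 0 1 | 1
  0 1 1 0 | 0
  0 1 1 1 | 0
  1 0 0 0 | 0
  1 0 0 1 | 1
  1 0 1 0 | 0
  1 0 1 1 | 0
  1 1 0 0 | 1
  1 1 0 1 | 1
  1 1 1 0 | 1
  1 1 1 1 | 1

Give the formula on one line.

  (a & b) = 0000000000001111
  ~c = 1100110011001100
  (d & ~c) = 0100010001000100
  ((a & b) | (d & ~c)) = 0100010001001111

((a & b) | (d & ~c))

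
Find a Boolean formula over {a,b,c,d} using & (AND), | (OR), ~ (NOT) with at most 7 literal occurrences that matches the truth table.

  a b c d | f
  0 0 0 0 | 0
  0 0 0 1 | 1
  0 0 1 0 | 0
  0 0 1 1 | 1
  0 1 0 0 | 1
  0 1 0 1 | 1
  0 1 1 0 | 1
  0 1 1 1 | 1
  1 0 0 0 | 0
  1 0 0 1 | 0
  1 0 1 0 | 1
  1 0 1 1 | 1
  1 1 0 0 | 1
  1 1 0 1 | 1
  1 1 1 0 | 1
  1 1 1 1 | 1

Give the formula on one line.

((c | (b | ~a)) & (a | (d | b)))

  ~a = 1111111100000000
  (b | ~a) = 1111111100001111
  (c | (b | ~a)) = 1111111100111111
  (d | b) = 0101111101011111
  (a | (d | b)) = 0101111111111111
  ((c | (b | ~a)) & (a | (d | b))) = 0101111100111111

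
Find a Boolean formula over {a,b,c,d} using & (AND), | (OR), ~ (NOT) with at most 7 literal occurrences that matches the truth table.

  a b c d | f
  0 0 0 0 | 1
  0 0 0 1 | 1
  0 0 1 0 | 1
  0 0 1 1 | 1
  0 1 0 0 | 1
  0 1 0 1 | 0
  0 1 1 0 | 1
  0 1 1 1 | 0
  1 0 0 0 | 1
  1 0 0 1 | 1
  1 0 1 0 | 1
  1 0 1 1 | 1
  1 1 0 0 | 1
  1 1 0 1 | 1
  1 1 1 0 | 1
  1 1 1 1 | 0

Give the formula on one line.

(((c | (a | ~b)) & (b & ~c)) | (~d | ~b))

  ~b = 1111000011110000
  (a | ~b) = 1111000011111111
  (c | (a | ~b)) = 1111001111111111
  ~c = 1100110011001100
  (b & ~c) = 0000110000001100
  ((c | (a | ~b)) & (b & ~c)) = 0000000000001100
  ~d = 1010101010101010
  (~d | ~b) = 1111101011111010
  (((c | (a | ~b)) & (b & ~c)) | (~d | ~b)) = 1111101011111110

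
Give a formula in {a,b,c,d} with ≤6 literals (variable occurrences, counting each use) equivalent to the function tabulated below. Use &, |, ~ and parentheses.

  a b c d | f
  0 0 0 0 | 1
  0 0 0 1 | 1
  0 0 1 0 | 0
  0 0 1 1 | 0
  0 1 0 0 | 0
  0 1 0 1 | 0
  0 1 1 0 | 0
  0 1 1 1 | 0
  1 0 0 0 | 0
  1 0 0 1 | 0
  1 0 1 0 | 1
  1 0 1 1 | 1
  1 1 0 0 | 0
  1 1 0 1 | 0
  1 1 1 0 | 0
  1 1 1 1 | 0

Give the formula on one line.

  ~b = 1111000011110000
  ~a = 1111111100000000
  ~c = 1100110011001100
  (~a & ~c) = 1100110000000000
  (~b & (~a & ~c)) = 1100000000000000
  (~b & a) = 0000000011110000
  (c & (~b & a)) = 0000000000110000
  ((~b & (~a & ~c)) | (c & (~b & a))) = 1100000000110000

((~b & (~a & ~c)) | (c & (~b & a)))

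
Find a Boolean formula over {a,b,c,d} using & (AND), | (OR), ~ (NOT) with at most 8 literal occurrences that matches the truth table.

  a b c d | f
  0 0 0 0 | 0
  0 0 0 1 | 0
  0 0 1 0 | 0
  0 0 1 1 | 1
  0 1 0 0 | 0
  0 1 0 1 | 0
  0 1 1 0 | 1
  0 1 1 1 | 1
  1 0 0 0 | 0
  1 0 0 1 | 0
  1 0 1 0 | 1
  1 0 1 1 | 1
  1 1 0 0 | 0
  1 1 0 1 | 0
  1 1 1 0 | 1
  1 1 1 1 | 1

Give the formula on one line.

(((d | (b | ~c)) | a) & c)

  ~c = 1100110011001100
  (b | ~c) = 1100111111001111
  (d | (b | ~c)) = 1101111111011111
  ((d | (b | ~c)) | a) = 1101111111111111
  (((d | (b | ~c)) | a) & c) = 0001001100110011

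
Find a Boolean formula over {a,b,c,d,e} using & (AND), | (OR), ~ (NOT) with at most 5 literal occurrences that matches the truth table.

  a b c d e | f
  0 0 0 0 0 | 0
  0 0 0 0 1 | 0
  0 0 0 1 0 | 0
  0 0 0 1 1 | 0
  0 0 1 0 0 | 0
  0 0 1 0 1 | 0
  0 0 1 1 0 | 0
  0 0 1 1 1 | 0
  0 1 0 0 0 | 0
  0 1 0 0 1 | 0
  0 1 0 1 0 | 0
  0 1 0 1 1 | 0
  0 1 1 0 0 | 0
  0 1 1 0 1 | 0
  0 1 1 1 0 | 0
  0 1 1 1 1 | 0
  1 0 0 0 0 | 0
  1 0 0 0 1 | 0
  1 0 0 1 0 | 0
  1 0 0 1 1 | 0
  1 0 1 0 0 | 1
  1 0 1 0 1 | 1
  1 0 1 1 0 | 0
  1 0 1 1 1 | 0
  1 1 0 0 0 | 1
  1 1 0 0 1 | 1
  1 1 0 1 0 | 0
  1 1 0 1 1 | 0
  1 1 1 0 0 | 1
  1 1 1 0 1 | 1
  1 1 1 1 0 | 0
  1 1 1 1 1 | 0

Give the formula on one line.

  ~b = 11111111000000001111111100000000
  (c & ~b) = 00001111000000000000111100000000
  (b | (c & ~b)) = 00001111111111110000111111111111
  ~d = 11001100110011001100110011001100
  (~d & a) = 00000000000000001100110011001100
  ((b | (c & ~b)) & (~d & a)) = 00000000000000000000110011001100

((b | (c & ~b)) & (~d & a))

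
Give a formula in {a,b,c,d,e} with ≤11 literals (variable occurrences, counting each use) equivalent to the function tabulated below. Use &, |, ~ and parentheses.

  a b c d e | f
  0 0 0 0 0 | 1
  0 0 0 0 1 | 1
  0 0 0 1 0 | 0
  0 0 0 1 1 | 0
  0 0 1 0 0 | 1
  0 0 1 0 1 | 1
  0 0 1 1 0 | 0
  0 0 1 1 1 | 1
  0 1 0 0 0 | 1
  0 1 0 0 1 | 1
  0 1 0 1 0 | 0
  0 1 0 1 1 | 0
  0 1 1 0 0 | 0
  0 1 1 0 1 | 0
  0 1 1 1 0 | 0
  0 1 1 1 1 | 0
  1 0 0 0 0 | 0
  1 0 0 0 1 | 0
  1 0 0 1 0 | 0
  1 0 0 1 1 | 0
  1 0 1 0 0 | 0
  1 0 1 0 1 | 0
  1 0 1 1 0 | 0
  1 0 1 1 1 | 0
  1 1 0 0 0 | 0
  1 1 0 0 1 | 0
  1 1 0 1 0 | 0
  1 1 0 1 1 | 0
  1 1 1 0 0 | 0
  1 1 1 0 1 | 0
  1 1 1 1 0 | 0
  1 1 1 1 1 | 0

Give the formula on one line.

  ~a = 11111111111111110000000000000000
  ~c = 11110000111100001111000011110000
  ~b = 11111111000000001111111100000000
  (~b & ~a) = 11111111000000000000000000000000
  (~c | (~b & ~a)) = 11111111111100001111000011110000
  ~d = 11001100110011001100110011001100
  (c & e) = 00000101000001010000010100000101
  ((c & e) | b) = 00000101111111110000010111111111
  (c & ((c & e) | b)) = 00000101000011110000010100001111
  (~d | (c & ((c & e) | b))) = 11001101110011111100110111001111
  ((~c | (~b & ~a)) & (~d | (c & ((c & e) | b)))) = 11001101110000001100000011000000
  (~a & ((~c | (~b & ~a)) & (~d | (c & ((c & e) | b))))) = 11001101110000000000000000000000

(~a & ((~c | (~b & ~a)) & (~d | (c & ((c & e) | b)))))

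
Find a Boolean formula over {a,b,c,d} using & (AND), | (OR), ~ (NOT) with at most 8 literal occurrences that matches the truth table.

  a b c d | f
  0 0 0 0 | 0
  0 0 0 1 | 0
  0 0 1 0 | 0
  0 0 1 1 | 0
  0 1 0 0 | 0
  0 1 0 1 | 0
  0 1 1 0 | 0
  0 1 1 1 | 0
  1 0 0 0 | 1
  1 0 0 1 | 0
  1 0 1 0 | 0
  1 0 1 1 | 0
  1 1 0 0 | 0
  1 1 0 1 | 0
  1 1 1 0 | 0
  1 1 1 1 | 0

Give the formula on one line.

  ~c = 1100110011001100
  (d | ~c) = 1101110111011101
  ~d = 1010101010101010
  ((d | ~c) & ~d) = 1000100010001000
  ~b = 1111000011110000
  (a & ~b) = 0000000011110000
  (a & d) = 0000000001010101
  ((a & ~b) | (a & d)) = 0000000011110101
  (((d | ~c) & ~d) & ((a & ~b) | (a & d))) = 0000000010000000

(((d | ~c) & ~d) & ((a & ~b) | (a & d)))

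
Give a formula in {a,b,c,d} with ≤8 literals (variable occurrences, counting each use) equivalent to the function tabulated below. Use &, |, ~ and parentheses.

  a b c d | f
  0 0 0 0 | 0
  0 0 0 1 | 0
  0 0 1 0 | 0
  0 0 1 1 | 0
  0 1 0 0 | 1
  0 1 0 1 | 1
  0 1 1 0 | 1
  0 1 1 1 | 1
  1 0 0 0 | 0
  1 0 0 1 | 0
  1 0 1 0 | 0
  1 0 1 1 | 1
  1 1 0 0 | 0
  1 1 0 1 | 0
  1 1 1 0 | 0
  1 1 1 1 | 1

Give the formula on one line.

  ~a = 1111111100000000
  (~a & b) = 0000111100000000
  (a & c) = 0000000000110011
  (d & (a & c)) = 0000000000010001
  ((~a & b) | (d & (a & c))) = 0000111100010001

((~a & b) | (d & (a & c)))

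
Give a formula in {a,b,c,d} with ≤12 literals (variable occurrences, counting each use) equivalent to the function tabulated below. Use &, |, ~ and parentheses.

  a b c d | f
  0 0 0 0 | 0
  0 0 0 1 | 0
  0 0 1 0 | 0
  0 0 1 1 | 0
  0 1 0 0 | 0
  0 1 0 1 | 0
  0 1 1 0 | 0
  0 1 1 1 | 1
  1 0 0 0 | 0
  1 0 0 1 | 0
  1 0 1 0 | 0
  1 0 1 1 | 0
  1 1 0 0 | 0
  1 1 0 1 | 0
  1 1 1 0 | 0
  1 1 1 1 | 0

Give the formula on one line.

(((~a & d) & b) & ((b & c) & ((a | d) & (a | b))))

  ~a = 1111111100000000
  (~a & d) = 0101010100000000
  ((~a & d) & b) = 0000010100000000
  (b & c) = 0000001100000011
  (a | d) = 0101010111111111
  (a | b) = 0000111111111111
  ((a | d) & (a | b)) = 0000010111111111
  ((b & c) & ((a | d) & (a | b))) = 0000000100000011
  (((~a & d) & b) & ((b & c) & ((a | d) & (a | b)))) = 0000000100000000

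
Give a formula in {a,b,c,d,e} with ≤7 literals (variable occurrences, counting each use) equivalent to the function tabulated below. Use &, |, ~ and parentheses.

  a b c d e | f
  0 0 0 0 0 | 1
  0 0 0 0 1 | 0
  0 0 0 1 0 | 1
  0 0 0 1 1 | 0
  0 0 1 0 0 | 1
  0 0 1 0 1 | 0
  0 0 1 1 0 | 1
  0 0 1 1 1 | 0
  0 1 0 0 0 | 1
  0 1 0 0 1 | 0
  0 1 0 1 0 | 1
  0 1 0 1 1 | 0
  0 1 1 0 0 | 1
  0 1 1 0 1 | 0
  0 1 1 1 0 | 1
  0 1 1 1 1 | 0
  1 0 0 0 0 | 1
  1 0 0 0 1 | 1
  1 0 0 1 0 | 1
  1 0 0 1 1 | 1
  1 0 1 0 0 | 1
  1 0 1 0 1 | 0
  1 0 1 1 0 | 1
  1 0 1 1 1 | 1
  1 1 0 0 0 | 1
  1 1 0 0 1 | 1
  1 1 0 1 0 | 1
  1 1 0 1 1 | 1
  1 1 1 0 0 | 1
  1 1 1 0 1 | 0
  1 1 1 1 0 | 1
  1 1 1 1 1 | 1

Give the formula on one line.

  ~e = 10101010101010101010101010101010
  ~c = 11110000111100001111000011110000
  (~c & a) = 00000000000000001111000011110000
  (~e | (~c & a)) = 10101010101010101111101011111010
  (b | c) = 00001111111111110000111111111111
  (a & (b | c)) = 00000000000000000000111111111111
  (d & (a & (b | c))) = 00000000000000000000001100110011
  ((~e | (~c & a)) | (d & (a & (b | c)))) = 10101010101010101111101111111011

((~e | (~c & a)) | (d & (a & (b | c))))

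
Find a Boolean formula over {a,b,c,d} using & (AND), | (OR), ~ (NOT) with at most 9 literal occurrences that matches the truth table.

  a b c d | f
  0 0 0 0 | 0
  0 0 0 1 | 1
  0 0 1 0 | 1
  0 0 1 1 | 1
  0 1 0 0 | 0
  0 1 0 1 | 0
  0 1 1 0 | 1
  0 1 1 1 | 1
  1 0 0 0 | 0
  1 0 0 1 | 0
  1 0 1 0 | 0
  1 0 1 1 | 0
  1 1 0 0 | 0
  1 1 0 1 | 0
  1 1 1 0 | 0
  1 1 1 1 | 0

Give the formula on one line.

  ~a = 1111111100000000
  ~b = 1111000011110000
  (~b | a) = 1111000011111111
  (d & c) = 0001000100010001
  ((~b | a) | (d & c)) = 1111000111111111
  ~d = 1010101010101010
  (~b | ~d) = 1111101011111010
  (((~b | a) | (d & c)) | (~b | ~d)) = 1111101111111111
  (d | c) = 0111011101110111
  ((((~b | a) | (d & c)) | (~b | ~d)) & (d | c)) = 0111001101110111
  (~a & ((((~b | a) | (d & c)) | (~b | ~d)) & (d | c))) = 0111001100000000

(~a & ((((~b | a) | (d & c)) | (~b | ~d)) & (d | c)))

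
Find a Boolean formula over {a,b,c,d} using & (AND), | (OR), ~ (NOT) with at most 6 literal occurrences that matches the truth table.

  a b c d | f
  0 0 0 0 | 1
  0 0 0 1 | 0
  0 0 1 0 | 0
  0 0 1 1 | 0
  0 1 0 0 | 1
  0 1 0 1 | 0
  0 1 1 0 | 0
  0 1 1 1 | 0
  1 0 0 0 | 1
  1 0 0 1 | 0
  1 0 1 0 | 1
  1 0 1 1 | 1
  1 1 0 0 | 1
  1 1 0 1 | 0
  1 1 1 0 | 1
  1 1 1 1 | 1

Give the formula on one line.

  ~d = 1010101010101010
  (~d | c) = 1011101110111011
  ~c = 1100110011001100
  (a | ~c) = 1100110011111111
  ~a = 1111111100000000
  ((a | ~c) & ~a) = 1100110000000000
  (((a | ~c) & ~a) | a) = 1100110011111111
  ((~d | c) & (((a | ~c) & ~a) | a)) = 1000100010111011

((~d | c) & (((a | ~c) & ~a) | a))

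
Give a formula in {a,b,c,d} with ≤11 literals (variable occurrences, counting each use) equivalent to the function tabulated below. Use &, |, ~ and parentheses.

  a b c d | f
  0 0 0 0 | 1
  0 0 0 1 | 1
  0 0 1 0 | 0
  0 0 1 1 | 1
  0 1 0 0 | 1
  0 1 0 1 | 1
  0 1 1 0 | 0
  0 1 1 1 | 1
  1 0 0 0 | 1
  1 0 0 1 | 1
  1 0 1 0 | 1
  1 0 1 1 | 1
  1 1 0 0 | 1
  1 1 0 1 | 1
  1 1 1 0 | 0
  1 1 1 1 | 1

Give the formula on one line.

  ~c = 1100110011001100
  (d | ~c) = 1101110111011101
  ~d = 1010101010101010
  ~a = 1111111100000000
  (~d & ~a) = 1010101000000000
  (d & a) = 0000000001010101
  ~b = 1111000011110000
  ((d & a) | ~b) = 1111000011110101
  ((~d & ~a) | ((d & a) | ~b)) = 1111101011110101
  (a & ((~d & ~a) | ((d & a) | ~b))) = 0000000011110101
  ((d | ~c) | (a & ((~d & ~a) | ((d & a) | ~b)))) = 1101110111111101

((d | ~c) | (a & ((~d & ~a) | ((d & a) | ~b))))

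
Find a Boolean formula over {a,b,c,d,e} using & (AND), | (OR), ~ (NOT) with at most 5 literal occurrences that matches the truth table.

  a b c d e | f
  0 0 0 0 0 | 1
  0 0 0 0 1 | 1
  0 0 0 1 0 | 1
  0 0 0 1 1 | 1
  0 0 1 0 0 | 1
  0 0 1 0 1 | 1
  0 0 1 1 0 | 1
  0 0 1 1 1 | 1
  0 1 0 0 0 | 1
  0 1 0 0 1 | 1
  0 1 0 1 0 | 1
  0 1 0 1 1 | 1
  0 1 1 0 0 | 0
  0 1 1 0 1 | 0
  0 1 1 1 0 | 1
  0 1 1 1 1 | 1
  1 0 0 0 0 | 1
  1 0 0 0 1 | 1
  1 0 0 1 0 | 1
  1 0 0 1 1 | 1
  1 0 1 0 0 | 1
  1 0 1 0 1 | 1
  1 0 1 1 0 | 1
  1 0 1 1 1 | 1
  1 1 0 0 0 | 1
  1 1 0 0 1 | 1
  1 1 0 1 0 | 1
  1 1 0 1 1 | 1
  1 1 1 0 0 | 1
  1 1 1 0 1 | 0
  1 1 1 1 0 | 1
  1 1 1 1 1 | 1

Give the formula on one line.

  ~e = 10101010101010101010101010101010
  (~e & a) = 00000000000000001010101010101010
  ~b = 11111111000000001111111100000000
  ((~e & a) | ~b) = 11111111000000001111111110101010
  ~c = 11110000111100001111000011110000
  (~c | d) = 11110011111100111111001111110011
  (((~e & a) | ~b) | (~c | d)) = 11111111111100111111111111111011

(((~e & a) | ~b) | (~c | d))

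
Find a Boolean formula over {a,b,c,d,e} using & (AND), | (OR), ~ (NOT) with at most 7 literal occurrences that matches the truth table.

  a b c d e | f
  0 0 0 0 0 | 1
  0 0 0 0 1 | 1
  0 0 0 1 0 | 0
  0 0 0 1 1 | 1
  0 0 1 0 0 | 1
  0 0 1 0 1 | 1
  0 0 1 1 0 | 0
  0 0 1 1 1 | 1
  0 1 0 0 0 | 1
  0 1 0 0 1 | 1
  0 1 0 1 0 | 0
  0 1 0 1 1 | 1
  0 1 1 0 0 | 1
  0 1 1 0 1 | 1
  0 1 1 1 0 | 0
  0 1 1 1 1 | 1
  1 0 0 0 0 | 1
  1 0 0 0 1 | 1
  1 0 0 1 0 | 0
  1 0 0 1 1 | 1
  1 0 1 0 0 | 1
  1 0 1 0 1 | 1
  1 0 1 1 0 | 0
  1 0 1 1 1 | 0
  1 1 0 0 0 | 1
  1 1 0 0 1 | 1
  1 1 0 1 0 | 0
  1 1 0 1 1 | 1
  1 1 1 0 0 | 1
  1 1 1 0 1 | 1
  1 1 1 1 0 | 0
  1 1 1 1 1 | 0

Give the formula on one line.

  ~d = 11001100110011001100110011001100
  ~c = 11110000111100001111000011110000
  (d & ~c) = 00110000001100000011000000110000
  ~a = 11111111111111110000000000000000
  (~d | ~a) = 11111111111111111100110011001100
  ((d & ~c) | (~d | ~a)) = 11111111111111111111110011111100
  (((d & ~c) | (~d | ~a)) & e) = 01010101010101010101010001010100
  (~d | (((d & ~c) | (~d | ~a)) & e)) = 11011101110111011101110011011100

(~d | (((d & ~c) | (~d | ~a)) & e))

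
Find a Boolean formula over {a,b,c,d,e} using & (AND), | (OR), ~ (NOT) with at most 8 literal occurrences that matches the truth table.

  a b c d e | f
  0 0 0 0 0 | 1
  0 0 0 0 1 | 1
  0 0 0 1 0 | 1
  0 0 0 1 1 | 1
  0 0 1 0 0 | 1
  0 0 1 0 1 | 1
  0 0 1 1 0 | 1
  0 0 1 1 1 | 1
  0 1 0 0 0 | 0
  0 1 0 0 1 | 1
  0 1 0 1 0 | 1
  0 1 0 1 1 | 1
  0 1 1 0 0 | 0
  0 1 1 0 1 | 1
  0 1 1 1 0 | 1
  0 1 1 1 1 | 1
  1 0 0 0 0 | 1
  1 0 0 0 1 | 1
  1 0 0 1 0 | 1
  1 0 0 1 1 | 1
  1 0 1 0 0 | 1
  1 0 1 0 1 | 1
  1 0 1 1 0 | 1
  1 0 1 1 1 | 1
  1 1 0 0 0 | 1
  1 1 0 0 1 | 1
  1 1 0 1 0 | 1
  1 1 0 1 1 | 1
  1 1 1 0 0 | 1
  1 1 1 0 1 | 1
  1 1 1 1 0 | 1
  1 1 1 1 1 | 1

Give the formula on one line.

  (a & b) = 00000000000000000000000011111111
  ~b = 11111111000000001111111100000000
  ((a & b) | ~b) = 11111111000000001111111111111111
  (d | ((a & b) | ~b)) = 11111111001100111111111111111111
  ((d | ((a & b) | ~b)) | e) = 11111111011101111111111111111111

((d | ((a & b) | ~b)) | e)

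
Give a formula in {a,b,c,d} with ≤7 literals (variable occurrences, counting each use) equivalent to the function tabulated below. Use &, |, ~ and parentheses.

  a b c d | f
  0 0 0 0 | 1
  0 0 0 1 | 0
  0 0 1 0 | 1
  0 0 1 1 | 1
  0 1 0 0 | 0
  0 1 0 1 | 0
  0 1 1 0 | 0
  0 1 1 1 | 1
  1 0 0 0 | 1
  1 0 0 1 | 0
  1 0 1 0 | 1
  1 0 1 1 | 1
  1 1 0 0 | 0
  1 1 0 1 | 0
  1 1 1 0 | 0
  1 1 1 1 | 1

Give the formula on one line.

  ~b = 1111000011110000
  ~d = 1010101010101010
  (~b & ~d) = 1010000010100000
  (d & c) = 0001000100010001
  ((~b & ~d) | (d & c)) = 1011000110110001

((~b & ~d) | (d & c))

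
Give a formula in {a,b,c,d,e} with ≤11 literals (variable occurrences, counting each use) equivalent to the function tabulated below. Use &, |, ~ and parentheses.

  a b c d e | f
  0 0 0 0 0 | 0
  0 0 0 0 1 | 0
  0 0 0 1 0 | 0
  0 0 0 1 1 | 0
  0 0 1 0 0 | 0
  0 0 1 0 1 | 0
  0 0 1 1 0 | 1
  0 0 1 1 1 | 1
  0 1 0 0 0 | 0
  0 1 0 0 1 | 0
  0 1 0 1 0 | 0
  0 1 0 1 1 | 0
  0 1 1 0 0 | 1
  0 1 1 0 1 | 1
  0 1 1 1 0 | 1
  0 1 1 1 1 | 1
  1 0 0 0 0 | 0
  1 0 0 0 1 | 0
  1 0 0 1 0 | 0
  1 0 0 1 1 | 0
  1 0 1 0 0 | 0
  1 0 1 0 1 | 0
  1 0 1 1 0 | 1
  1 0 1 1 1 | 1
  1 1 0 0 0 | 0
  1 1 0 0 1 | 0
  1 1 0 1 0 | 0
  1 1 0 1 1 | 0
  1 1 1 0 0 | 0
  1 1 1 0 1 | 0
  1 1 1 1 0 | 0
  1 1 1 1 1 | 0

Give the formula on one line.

(((~b | ~a) & ((~c & ~b) | c)) & ((d & c) | (c & b)))

  ~b = 11111111000000001111111100000000
  ~a = 11111111111111110000000000000000
  (~b | ~a) = 11111111111111111111111100000000
  ~c = 11110000111100001111000011110000
  (~c & ~b) = 11110000000000001111000000000000
  ((~c & ~b) | c) = 11111111000011111111111100001111
  ((~b | ~a) & ((~c & ~b) | c)) = 11111111000011111111111100000000
  (d & c) = 00000011000000110000001100000011
  (c & b) = 00000000000011110000000000001111
  ((d & c) | (c & b)) = 00000011000011110000001100001111
  (((~b | ~a) & ((~c & ~b) | c)) & ((d & c) | (c & b))) = 00000011000011110000001100000000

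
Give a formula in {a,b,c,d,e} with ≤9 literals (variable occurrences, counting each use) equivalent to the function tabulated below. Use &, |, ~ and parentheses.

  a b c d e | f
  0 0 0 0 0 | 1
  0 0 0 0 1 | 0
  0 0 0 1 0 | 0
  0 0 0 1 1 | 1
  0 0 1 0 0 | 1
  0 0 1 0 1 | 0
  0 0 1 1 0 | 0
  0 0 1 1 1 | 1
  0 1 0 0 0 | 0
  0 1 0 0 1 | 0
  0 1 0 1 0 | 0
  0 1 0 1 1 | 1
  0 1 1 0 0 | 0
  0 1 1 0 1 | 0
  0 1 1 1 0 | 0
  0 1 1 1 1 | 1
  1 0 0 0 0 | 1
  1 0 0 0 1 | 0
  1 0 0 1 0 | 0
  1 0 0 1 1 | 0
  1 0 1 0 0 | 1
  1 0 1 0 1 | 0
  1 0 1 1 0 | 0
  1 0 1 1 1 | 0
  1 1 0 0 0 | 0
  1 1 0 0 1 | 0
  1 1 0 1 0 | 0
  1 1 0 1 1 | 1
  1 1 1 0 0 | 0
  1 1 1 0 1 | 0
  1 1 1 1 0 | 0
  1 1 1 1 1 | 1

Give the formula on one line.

  ~e = 10101010101010101010101010101010
  ~b = 11111111000000001111111100000000
  (~e & ~b) = 10101010000000001010101000000000
  ~d = 11001100110011001100110011001100
  ((~e & ~b) & ~d) = 10001000000000001000100000000000
  (a & ~e) = 00000000000000001010101010101010
  ~a = 11111111111111110000000000000000
  (~a | b) = 11111111111111110000000011111111
  ((a & ~e) | (~a | b)) = 11111111111111111010101011111111
  (d & e) = 00010001000100010001000100010001
  (((a & ~e) | (~a | b)) & (d & e)) = 00010001000100010000000000010001
  (((~e & ~b) & ~d) | (((a & ~e) | (~a | b)) & (d & e))) = 10011001000100011000100000010001

(((~e & ~b) & ~d) | (((a & ~e) | (~a | b)) & (d & e)))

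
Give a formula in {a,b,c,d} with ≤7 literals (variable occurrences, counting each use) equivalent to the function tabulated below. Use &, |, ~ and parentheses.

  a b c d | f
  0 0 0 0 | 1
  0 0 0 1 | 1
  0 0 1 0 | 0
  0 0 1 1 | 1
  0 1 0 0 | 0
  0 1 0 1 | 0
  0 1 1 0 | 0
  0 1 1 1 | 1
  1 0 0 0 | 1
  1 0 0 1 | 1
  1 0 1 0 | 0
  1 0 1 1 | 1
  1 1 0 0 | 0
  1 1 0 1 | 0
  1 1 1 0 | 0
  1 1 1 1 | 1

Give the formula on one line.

  ~c = 1100110011001100
  (b | ~c) = 1100111111001111
  ~b = 1111000011110000
  ((b | ~c) & ~b) = 1100000011000000
  (d & c) = 0001000100010001
  (((b | ~c) & ~b) | (d & c)) = 1101000111010001

(((b | ~c) & ~b) | (d & c))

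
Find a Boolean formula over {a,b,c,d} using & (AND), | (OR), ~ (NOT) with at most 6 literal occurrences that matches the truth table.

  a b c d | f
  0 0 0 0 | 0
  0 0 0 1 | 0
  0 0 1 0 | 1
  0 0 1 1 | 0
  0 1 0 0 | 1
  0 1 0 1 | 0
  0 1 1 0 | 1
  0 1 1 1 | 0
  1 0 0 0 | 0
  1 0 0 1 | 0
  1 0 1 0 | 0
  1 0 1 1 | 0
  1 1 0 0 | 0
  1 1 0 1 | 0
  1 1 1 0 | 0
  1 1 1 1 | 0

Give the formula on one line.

(((c | b) | a) & (~d & ~a))

  (c | b) = 0011111100111111
  ((c | b) | a) = 0011111111111111
  ~d = 1010101010101010
  ~a = 1111111100000000
  (~d & ~a) = 1010101000000000
  (((c | b) | a) & (~d & ~a)) = 0010101000000000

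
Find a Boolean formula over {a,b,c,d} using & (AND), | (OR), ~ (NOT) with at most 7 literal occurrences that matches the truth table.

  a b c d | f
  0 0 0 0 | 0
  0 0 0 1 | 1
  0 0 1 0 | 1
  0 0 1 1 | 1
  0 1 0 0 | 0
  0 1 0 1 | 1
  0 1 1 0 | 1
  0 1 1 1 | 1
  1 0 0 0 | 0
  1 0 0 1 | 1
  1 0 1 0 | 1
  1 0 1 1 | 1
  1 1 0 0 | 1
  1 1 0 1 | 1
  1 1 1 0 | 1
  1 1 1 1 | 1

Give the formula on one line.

  (c | d) = 0111011101110111
  (c | b) = 0011111100111111
  ((c | b) | d) = 0111111101111111
  (((c | b) | d) & a) = 0000000001111111
  ((c | d) | (((c | b) | d) & a)) = 0111011101111111

((c | d) | (((c | b) | d) & a))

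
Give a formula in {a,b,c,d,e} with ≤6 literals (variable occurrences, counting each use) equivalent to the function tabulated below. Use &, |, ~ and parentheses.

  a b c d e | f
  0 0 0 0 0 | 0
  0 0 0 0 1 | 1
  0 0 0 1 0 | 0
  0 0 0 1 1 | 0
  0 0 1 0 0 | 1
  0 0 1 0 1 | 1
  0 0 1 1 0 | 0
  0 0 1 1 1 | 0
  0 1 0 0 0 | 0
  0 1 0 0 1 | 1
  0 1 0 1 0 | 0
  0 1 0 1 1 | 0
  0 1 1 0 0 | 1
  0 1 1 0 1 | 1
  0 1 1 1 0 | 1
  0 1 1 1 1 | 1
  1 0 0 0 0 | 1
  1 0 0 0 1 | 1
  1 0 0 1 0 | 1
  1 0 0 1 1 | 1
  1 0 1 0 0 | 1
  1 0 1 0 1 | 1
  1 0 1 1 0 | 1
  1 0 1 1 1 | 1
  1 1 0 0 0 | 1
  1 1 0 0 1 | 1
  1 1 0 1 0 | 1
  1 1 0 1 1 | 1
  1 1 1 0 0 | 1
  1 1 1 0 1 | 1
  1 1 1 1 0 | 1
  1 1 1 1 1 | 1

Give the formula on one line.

  (c & b) = 00000000000011110000000000001111
  (c | e) = 01011111010111110101111101011111
  ~d = 11001100110011001100110011001100
  ((c | e) & ~d) = 01001100010011000100110001001100
  ((c & b) | ((c | e) & ~d)) = 01001100010011110100110001001111
  (a | ((c & b) | ((c | e) & ~d))) = 01001100010011111111111111111111

(a | ((c & b) | ((c | e) & ~d)))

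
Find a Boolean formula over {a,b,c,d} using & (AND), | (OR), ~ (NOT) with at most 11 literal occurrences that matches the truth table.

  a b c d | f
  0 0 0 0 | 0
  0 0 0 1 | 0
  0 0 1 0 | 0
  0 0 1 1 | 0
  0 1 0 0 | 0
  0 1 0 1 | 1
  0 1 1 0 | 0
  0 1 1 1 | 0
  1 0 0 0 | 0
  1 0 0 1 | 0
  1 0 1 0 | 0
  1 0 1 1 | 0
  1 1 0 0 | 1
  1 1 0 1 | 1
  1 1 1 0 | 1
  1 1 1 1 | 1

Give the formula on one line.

  ~c = 1100110011001100
  (b & ~c) = 0000110000001100
  ((b & ~c) & d) = 0000010000000100
  ~a = 1111111100000000
  (b | ~a) = 1111111100001111
  (a | b) = 0000111111111111
  ~b = 1111000011110000
  (~b | a) = 1111000011111111
  ((a | b) & (~b | a)) = 0000000011111111
  ((b | ~a) & ((a | b) & (~b | a))) = 0000000000001111
  (((b & ~c) & d) | ((b | ~a) & ((a | b) & (~b | a)))) = 0000010000001111

(((b & ~c) & d) | ((b | ~a) & ((a | b) & (~b | a))))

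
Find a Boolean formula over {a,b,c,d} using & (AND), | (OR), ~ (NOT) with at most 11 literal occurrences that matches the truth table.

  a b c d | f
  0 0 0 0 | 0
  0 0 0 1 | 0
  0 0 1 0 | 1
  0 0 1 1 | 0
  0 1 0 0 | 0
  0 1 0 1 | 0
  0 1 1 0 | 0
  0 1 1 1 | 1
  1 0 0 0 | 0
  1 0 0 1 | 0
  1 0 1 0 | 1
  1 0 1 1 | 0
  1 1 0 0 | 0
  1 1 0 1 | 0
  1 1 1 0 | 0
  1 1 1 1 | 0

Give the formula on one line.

  ~d = 1010101010101010
  (b | ~d) = 1010111110101111
  ~c = 1100110011001100
  (d | ~c) = 1101110111011101
  ~a = 1111111100000000
  ((d | ~c) & ~a) = 1101110100000000
  (c & ((d | ~c) & ~a)) = 0001000100000000
  ~b = 1111000011110000
  (c & ~b) = 0011000000110000
  ((c & ((d | ~c) & ~a)) | (c & ~b)) = 0011000100110000
  ((b | ~d) & ((c & ((d | ~c) & ~a)) | (c & ~b))) = 0010000100100000

((b | ~d) & ((c & ((d | ~c) & ~a)) | (c & ~b)))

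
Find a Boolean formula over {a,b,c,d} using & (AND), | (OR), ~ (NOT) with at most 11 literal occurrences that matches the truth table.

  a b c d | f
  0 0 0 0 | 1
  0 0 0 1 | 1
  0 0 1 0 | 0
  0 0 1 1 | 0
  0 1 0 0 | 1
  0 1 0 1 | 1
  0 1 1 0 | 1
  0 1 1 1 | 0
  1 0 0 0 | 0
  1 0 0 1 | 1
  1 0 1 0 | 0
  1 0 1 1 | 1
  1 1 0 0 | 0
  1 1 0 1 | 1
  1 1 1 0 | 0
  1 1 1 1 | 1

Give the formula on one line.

((~a & (~c | ((~c | ~d) & b))) | (d & (~c | a)))

  ~a = 1111111100000000
  ~c = 1100110011001100
  ~d = 1010101010101010
  (~c | ~d) = 1110111011101110
  ((~c | ~d) & b) = 0000111000001110
  (~c | ((~c | ~d) & b)) = 1100111011001110
  (~a & (~c | ((~c | ~d) & b))) = 1100111000000000
  (~c | a) = 1100110011111111
  (d & (~c | a)) = 0100010001010101
  ((~a & (~c | ((~c | ~d) & b))) | (d & (~c | a))) = 1100111001010101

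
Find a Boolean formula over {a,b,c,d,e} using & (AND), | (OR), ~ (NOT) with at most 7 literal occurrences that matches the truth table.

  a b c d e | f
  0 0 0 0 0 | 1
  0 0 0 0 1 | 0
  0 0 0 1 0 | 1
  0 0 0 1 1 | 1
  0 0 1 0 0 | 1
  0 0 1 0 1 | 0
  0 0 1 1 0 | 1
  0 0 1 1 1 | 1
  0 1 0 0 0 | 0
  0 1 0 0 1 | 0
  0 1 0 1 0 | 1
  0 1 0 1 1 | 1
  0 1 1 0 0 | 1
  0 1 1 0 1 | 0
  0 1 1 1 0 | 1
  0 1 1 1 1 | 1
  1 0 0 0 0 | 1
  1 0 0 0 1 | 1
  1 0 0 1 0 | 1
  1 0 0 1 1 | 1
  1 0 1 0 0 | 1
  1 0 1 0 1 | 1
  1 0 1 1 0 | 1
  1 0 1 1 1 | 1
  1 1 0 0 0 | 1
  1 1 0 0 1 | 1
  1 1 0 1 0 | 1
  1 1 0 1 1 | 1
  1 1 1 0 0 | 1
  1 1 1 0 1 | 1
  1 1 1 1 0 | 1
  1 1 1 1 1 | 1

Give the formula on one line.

((d | a) | ((b & a) | ((~b | c) & ~e)))

  (d | a) = 00110011001100111111111111111111
  (b & a) = 00000000000000000000000011111111
  ~b = 11111111000000001111111100000000
  (~b | c) = 11111111000011111111111100001111
  ~e = 10101010101010101010101010101010
  ((~b | c) & ~e) = 10101010000010101010101000001010
  ((b & a) | ((~b | c) & ~e)) = 10101010000010101010101011111111
  ((d | a) | ((b & a) | ((~b | c) & ~e))) = 10111011001110111111111111111111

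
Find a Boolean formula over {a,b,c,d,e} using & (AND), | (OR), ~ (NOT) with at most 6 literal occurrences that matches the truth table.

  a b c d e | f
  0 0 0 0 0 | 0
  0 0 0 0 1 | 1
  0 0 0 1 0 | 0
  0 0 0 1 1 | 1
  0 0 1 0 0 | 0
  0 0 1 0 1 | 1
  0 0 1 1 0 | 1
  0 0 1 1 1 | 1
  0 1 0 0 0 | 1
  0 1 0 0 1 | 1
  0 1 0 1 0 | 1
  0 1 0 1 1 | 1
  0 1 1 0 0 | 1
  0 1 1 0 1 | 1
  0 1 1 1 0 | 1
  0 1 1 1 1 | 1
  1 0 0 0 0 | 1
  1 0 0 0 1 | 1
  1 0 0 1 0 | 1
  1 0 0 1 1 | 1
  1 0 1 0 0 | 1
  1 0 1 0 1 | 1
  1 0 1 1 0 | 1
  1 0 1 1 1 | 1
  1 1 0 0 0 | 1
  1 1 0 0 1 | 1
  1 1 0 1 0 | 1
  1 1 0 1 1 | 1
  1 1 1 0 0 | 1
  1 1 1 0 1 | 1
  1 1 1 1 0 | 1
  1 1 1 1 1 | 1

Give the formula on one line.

  (a | e) = 01010101010101011111111111111111
  ((a | e) | b) = 01010101111111111111111111111111
  (c & d) = 00000011000000110000001100000011
  (b | (c & d)) = 00000011111111110000001111111111
  (((a | e) | b) | (b | (c & d))) = 01010111111111111111111111111111

(((a | e) | b) | (b | (c & d)))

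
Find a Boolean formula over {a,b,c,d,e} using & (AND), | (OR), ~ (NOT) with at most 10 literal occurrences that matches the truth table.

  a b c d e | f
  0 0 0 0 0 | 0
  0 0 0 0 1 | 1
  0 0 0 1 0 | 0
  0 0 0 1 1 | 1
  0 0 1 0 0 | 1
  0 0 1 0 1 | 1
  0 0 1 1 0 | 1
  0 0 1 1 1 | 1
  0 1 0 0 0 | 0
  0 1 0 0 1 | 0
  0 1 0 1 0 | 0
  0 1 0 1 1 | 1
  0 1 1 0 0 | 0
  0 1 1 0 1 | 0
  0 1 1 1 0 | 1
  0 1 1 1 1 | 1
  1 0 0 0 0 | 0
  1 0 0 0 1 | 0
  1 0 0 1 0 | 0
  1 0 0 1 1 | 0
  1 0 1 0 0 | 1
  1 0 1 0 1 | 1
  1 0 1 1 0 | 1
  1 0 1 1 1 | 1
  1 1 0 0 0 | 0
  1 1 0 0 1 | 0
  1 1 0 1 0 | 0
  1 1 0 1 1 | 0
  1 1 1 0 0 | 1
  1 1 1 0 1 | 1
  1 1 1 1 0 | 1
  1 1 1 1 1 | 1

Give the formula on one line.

(((d | (a & (b & c))) | ~b) & (c | (e & (~a | c))))

  (b & c) = 00000000000011110000000000001111
  (a & (b & c)) = 00000000000000000000000000001111
  (d | (a & (b & c))) = 00110011001100110011001100111111
  ~b = 11111111000000001111111100000000
  ((d | (a & (b & c))) | ~b) = 11111111001100111111111100111111
  ~a = 11111111111111110000000000000000
  (~a | c) = 11111111111111110000111100001111
  (e & (~a | c)) = 01010101010101010000010100000101
  (c | (e & (~a | c))) = 01011111010111110000111100001111
  (((d | (a & (b & c))) | ~b) & (c | (e & (~a | c)))) = 01011111000100110000111100001111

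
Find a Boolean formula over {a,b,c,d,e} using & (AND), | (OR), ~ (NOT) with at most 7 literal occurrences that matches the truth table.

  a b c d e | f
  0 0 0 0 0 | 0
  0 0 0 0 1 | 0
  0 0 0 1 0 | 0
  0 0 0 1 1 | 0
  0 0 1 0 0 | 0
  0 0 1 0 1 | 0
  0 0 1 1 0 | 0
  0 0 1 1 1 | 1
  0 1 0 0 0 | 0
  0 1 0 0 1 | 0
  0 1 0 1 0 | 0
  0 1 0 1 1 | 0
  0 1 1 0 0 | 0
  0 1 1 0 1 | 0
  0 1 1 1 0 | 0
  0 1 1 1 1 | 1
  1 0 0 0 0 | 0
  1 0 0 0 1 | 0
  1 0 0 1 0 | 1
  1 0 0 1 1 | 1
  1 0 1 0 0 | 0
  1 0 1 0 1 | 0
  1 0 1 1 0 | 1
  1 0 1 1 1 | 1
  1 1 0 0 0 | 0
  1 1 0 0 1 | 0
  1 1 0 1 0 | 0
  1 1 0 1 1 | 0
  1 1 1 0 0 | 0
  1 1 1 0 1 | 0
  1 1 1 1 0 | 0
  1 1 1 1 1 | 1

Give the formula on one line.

(((d & ~b) & a) | (d & (e & c)))

  ~b = 11111111000000001111111100000000
  (d & ~b) = 00110011000000000011001100000000
  ((d & ~b) & a) = 00000000000000000011001100000000
  (e & c) = 00000101000001010000010100000101
  (d & (e & c)) = 00000001000000010000000100000001
  (((d & ~b) & a) | (d & (e & c))) = 00000001000000010011001100000001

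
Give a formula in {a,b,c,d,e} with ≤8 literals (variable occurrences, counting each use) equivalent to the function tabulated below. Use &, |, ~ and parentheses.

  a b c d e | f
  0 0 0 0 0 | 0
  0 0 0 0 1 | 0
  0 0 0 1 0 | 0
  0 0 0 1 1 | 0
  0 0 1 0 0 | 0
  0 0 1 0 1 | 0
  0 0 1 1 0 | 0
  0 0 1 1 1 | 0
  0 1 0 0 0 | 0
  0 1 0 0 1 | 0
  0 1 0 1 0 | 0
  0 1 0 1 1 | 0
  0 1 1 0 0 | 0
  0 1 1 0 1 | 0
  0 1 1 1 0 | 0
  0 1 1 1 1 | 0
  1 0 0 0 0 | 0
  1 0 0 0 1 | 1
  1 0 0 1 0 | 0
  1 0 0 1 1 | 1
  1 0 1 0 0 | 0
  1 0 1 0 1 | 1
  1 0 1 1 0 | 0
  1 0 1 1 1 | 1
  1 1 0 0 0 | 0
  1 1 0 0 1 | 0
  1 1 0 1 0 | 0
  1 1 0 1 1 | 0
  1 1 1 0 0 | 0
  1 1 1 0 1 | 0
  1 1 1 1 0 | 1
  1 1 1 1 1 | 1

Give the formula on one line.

  (c & d) = 00000011000000110000001100000011
  ~a = 11111111111111110000000000000000
  ((c & d) | ~a) = 11111111111111110000001100000011
  ~b = 11111111000000001111111100000000
  (((c & d) | ~a) | ~b) = 11111111111111111111111100000011
  (e | b) = 01010101111111110101010111111111
  ((e | b) | ~a) = 11111111111111110101010111111111
  (((e | b) | ~a) & a) = 00000000000000000101010111111111
  ((((c & d) | ~a) | ~b) & (((e | b) | ~a) & a)) = 00000000000000000101010100000011

((((c & d) | ~a) | ~b) & (((e | b) | ~a) & a))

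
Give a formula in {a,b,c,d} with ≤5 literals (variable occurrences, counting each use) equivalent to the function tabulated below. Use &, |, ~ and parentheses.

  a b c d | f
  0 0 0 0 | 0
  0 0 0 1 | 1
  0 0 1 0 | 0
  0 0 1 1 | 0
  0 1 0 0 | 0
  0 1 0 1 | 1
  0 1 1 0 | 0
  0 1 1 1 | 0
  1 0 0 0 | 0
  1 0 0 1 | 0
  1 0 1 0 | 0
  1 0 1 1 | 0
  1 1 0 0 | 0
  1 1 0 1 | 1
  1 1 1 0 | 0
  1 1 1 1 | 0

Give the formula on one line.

  ~c = 1100110011001100
  (d & ~c) = 0100010001000100
  ~a = 1111111100000000
  (b | ~a) = 1111111100001111
  ((d & ~c) & (b | ~a)) = 0100010000000100

((d & ~c) & (b | ~a))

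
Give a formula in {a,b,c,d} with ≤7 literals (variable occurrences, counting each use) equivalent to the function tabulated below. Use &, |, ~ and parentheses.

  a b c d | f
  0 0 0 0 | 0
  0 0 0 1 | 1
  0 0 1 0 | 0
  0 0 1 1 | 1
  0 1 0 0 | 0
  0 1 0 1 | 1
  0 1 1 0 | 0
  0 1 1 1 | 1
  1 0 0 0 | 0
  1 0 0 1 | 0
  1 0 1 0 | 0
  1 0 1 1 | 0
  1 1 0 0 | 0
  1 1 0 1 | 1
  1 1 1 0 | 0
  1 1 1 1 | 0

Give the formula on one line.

(d & (~a | (~c & (c | b))))

  ~a = 1111111100000000
  ~c = 1100110011001100
  (c | b) = 0011111100111111
  (~c & (c | b)) = 0000110000001100
  (~a | (~c & (c | b))) = 1111111100001100
  (d & (~a | (~c & (c | b)))) = 0101010100000100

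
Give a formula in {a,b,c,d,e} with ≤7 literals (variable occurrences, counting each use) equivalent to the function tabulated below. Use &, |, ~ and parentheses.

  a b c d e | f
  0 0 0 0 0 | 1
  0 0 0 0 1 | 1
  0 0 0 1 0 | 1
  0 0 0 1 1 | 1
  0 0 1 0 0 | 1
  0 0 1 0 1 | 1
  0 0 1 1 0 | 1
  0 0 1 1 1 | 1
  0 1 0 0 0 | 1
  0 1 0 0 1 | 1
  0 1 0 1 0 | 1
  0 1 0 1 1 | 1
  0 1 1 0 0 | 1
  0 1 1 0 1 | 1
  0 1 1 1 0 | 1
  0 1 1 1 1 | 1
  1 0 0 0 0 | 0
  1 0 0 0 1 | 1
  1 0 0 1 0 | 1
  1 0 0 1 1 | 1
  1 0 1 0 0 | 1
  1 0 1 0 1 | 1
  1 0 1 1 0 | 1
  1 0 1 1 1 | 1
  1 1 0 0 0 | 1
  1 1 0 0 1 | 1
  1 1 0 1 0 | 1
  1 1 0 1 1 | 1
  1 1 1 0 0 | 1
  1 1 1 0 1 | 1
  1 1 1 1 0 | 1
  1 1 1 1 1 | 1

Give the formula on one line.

(e | ((c | d) | (b | ~a)))

  (c | d) = 00111111001111110011111100111111
  ~a = 11111111111111110000000000000000
  (b | ~a) = 11111111111111110000000011111111
  ((c | d) | (b | ~a)) = 11111111111111110011111111111111
  (e | ((c | d) | (b | ~a))) = 11111111111111110111111111111111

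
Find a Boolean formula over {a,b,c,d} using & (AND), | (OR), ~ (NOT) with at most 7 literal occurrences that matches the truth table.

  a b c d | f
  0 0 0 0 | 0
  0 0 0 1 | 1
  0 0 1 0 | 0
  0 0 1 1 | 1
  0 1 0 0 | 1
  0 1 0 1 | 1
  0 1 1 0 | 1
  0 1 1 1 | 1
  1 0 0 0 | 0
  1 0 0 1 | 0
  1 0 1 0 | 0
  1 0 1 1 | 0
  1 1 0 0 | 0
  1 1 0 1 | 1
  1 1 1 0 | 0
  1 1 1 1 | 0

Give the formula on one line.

  (d | b) = 0101111101011111
  ~c = 1100110011001100
  (d & ~c) = 0100010001000100
  ((d & ~c) & b) = 0000010000000100
  ~a = 1111111100000000
  (((d & ~c) & b) | ~a) = 1111111100000100
  ((d | b) & (((d & ~c) & b) | ~a)) = 0101111100000100

((d | b) & (((d & ~c) & b) | ~a))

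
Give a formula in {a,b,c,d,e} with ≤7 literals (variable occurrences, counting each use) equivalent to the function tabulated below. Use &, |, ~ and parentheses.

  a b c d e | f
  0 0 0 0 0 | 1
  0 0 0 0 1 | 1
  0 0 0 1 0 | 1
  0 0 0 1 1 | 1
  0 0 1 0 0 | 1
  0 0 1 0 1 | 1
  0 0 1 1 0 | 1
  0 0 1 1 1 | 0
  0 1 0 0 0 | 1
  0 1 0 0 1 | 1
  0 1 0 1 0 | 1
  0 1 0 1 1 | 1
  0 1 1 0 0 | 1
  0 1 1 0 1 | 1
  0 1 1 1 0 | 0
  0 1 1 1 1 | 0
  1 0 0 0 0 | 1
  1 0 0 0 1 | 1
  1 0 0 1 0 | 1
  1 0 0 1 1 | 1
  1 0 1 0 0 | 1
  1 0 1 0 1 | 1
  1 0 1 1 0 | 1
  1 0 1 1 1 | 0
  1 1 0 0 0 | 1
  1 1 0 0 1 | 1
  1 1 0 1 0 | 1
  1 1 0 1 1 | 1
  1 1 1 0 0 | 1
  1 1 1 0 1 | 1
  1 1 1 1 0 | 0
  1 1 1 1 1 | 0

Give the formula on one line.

  ~e = 10101010101010101010101010101010
  ~b = 11111111000000001111111100000000
  (~e & ~b) = 10101010000000001010101000000000
  ~d = 11001100110011001100110011001100
  (~d & c) = 00001100000011000000110000001100
  ~c = 11110000111100001111000011110000
  ((~d & c) | ~c) = 11111100111111001111110011111100
  (c & ((~d & c) | ~c)) = 00001100000011000000110000001100
  ((c & ((~d & c) | ~c)) | ~c) = 11111100111111001111110011111100
  ((~e & ~b) | ((c & ((~d & c) | ~c)) | ~c)) = 11111110111111001111111011111100

((~e & ~b) | ((c & ((~d & c) | ~c)) | ~c))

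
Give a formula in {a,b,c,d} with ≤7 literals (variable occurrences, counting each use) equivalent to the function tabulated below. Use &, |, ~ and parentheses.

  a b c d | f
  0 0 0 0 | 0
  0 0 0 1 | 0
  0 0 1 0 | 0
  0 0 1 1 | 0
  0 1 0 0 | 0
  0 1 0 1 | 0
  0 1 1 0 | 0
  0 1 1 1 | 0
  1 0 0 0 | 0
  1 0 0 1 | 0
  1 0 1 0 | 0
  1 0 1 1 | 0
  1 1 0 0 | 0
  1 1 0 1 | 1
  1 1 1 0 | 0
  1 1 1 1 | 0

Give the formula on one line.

(((d & (~d | a)) & ~c) & b)

  ~d = 1010101010101010
  (~d | a) = 1010101011111111
  (d & (~d | a)) = 0000000001010101
  ~c = 1100110011001100
  ((d & (~d | a)) & ~c) = 0000000001000100
  (((d & (~d | a)) & ~c) & b) = 0000000000000100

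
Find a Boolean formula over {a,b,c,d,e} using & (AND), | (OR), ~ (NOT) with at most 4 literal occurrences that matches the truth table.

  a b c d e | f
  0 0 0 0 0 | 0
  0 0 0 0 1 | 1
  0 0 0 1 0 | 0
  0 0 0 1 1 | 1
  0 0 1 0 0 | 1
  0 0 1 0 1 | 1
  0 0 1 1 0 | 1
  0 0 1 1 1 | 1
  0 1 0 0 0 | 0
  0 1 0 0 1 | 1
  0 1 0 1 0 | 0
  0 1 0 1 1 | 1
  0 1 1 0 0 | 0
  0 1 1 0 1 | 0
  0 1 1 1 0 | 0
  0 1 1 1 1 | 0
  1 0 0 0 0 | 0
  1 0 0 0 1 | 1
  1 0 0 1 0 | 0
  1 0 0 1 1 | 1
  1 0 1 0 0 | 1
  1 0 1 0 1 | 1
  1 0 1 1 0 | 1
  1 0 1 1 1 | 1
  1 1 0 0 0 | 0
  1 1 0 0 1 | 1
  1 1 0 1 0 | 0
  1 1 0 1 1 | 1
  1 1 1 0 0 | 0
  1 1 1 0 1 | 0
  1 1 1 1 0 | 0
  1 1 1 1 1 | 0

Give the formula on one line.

((c | e) & (~c | ~b))

  (c | e) = 01011111010111110101111101011111
  ~c = 11110000111100001111000011110000
  ~b = 11111111000000001111111100000000
  (~c | ~b) = 11111111111100001111111111110000
  ((c | e) & (~c | ~b)) = 01011111010100000101111101010000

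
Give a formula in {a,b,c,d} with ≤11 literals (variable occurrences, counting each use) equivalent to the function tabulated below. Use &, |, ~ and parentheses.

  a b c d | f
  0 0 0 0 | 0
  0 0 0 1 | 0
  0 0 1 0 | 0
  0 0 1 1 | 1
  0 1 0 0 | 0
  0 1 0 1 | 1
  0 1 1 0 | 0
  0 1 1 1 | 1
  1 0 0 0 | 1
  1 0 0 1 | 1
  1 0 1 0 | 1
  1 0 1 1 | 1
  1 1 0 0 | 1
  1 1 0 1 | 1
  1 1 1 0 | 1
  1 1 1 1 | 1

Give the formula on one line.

  ~b = 1111000011110000
  (~b | d) = 1111010111110101
  (a & (~b | d)) = 0000000011110101
  (c | (a & (~b | d))) = 0011001111110111
  (a & ~b) = 0000000011110000
  (b | (a & ~b)) = 0000111111111111
  ((c | (a & (~b | d))) | (b | (a & ~b))) = 0011111111111111
  (((c | (a & (~b | d))) | (b | (a & ~b))) & d) = 0001010101010101
  (a | (((c | (a & (~b | d))) | (b | (a & ~b))) & d)) = 0001010111111111

(a | (((c | (a & (~b | d))) | (b | (a & ~b))) & d))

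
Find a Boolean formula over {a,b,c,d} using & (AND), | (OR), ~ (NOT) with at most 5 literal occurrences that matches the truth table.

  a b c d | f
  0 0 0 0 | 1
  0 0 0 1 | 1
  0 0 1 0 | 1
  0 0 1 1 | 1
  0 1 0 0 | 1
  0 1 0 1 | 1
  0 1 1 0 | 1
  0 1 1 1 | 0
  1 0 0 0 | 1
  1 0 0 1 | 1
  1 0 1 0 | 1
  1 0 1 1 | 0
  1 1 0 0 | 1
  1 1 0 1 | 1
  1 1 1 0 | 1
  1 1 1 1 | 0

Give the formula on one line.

  ~c = 1100110011001100
  ~d = 1010101010101010
  (~c | ~d) = 1110111011101110
  ~b = 1111000011110000
  (~b | a) = 1111000011111111
  ~a = 1111111100000000
  ((~b | a) & ~a) = 1111000000000000
  ((~c | ~d) | ((~b | a) & ~a)) = 1111111011101110

((~c | ~d) | ((~b | a) & ~a))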